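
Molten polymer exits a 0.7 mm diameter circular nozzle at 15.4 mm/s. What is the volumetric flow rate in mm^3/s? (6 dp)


A = pi*(0.7/2)^2 = 0.3848451 mm^2
Q = 0.3848451 * 15.4 = 5.926615 mm^3/s


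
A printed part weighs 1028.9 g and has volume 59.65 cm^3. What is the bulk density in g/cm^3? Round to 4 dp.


rho = 1028.9 / 59.65 = 17.249 g/cm^3


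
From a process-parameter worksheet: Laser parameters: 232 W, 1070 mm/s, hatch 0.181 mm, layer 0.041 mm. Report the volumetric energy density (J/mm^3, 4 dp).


E = 232 / (1070*0.181*0.041) = 29.2174 J/mm^3


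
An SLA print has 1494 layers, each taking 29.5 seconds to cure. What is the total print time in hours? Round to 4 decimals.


t = 1494 * 29.5 / 3600 = 12.2425 hrs


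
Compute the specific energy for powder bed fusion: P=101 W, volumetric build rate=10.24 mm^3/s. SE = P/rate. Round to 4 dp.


SE = 101 / 10.24 = 9.8633 J/mm^3


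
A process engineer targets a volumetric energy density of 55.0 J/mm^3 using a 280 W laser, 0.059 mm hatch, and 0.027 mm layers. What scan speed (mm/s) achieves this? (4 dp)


v = 280 / (55.0*0.059*0.027) = 3195.7998 mm/s


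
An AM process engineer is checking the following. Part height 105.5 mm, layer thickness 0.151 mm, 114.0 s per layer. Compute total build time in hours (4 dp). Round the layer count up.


Layers = ceil(105.5/0.151) = 699
t = 699 * 114.0 / 3600 = 22.135 hrs


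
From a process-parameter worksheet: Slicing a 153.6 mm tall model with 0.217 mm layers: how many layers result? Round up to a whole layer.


Layers = ceil(153.6/0.217) = 708


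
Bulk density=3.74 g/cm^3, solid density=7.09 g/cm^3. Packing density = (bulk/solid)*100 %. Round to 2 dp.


Packing = (3.74/7.09)*100 = 52.75 %


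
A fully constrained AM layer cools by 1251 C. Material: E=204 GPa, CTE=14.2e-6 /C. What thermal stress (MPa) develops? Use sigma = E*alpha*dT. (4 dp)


sigma = 204*1000 * 14.2e-6 * 1251 = 3623.8968 MPa


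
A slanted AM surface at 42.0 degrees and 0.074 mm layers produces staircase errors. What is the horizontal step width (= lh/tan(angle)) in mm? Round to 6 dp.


step = 0.074 / tan(42.0) = 0.082185 mm


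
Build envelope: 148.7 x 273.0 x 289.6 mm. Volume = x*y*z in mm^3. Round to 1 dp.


V = 148.7 * 273.0 * 289.6 = 11756341.0 mm^3


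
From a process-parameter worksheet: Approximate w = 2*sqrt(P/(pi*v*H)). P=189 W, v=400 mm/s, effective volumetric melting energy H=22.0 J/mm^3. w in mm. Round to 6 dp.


w = 2*sqrt(189/(pi*400*22.0)) = 0.165365 mm


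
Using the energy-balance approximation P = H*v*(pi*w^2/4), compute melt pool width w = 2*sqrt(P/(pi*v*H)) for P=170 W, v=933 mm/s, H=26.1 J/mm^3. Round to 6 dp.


w = 2*sqrt(170/(pi*933*26.1)) = 0.09428 mm


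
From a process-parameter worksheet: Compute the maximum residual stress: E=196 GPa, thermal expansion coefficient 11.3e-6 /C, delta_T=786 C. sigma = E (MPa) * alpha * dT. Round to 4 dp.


sigma = 196*1000 * 11.3e-6 * 786 = 1740.8328 MPa


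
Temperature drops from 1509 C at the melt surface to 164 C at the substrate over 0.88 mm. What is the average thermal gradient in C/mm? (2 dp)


G = (1509-164)/0.88 = 1528.41 C/mm


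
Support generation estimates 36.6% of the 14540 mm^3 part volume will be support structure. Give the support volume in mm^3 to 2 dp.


V_support = 14540 * 0.366 = 5321.64 mm^3


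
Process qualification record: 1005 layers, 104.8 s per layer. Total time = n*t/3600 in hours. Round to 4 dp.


t = 1005 * 104.8 / 3600 = 29.2567 hrs


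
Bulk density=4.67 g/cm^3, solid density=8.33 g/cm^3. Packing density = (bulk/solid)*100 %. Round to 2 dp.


Packing = (4.67/8.33)*100 = 56.06 %


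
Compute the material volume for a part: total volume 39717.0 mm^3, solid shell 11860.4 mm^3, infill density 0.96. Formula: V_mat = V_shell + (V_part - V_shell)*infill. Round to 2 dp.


V_infill = (39717.0 - 11860.4) * 0.96 = 26742.34
V_total = 11860.4 + 26742.34 = 38602.74 mm^3


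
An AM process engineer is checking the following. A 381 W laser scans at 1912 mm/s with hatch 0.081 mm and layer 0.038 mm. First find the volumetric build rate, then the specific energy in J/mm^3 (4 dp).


Build rate = 1912 * 0.081 * 0.038 = 5.885136 mm^3/s
SE = 381 / 5.885136 = 64.7394 J/mm^3


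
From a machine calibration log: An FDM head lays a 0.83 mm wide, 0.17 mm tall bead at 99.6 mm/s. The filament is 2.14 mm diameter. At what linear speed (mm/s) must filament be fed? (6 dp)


Q = 0.83 * 0.17 * 99.6 = 14.05356 mm^3/s
A_fil = pi*(2.14/2)^2 = 3.59680943 mm^2
v_feed = 14.05356 / 3.59680943 = 3.90723 mm/s


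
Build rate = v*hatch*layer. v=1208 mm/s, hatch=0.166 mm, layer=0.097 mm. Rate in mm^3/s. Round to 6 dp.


Rate = 1208 * 0.166 * 0.097 = 19.451216 mm^3/s


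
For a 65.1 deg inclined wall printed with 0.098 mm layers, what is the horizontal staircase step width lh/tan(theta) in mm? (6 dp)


step = 0.098 / tan(65.1) = 0.04549 mm


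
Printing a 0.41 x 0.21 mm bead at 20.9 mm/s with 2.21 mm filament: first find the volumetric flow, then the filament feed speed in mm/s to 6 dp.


Q = 0.41 * 0.21 * 20.9 = 1.79949 mm^3/s
A_fil = pi*(2.21/2)^2 = 3.83596317 mm^2
v_feed = 1.79949 / 3.83596317 = 0.46911 mm/s


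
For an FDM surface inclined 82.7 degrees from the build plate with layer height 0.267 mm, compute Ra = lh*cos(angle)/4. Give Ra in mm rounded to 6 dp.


Ra = 0.267 * cos(82.7) / 4 = 0.008482 mm


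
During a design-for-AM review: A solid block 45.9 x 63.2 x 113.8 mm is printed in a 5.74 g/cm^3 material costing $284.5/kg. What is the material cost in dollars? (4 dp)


V = 45.9 * 63.2 * 113.8 = 330120.144 mm^3 = 330.120144 cm^3
Mass = 330.120144 * 5.74 / 1000 = 1.89488963 kg
Cost = 1.89488963 * 284.5 = 539.0961 $


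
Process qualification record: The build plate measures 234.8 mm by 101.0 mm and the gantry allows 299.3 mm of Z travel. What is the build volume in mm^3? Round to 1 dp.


V = 234.8 * 101.0 * 299.3 = 7097839.6 mm^3


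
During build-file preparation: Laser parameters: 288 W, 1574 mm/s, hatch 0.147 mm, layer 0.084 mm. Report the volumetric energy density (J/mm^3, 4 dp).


E = 288 / (1574*0.147*0.084) = 14.8181 J/mm^3


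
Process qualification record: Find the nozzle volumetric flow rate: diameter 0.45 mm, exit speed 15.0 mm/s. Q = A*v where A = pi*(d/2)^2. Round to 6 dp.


A = pi*(0.45/2)^2 = 0.15904313 mm^2
Q = 0.15904313 * 15.0 = 2.385647 mm^3/s


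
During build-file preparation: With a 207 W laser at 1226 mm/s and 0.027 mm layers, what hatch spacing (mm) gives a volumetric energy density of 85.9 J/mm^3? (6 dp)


h = 207 / (85.9*1226*0.027) = 0.072799 mm


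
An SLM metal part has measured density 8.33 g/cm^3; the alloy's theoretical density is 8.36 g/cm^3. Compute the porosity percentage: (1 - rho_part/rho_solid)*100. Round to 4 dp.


Porosity = (1-8.33/8.36)*100 = 0.3589 %


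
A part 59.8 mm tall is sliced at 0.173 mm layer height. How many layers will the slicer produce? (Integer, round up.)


Layers = ceil(59.8/0.173) = 346


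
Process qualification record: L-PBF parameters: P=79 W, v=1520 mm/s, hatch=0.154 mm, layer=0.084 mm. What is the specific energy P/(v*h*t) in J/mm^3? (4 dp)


Build rate = 1520 * 0.154 * 0.084 = 19.66272 mm^3/s
SE = 79 / 19.66272 = 4.0178 J/mm^3


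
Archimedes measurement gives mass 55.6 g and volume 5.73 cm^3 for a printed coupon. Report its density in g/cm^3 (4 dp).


rho = 55.6 / 5.73 = 9.7033 g/cm^3


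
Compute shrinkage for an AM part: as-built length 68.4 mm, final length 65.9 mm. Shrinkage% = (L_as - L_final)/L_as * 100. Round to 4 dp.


Shrinkage = ((68.4-65.9)/68.4)*100 = 3.655 %


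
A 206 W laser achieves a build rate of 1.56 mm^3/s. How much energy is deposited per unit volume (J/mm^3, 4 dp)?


SE = 206 / 1.56 = 132.0513 J/mm^3


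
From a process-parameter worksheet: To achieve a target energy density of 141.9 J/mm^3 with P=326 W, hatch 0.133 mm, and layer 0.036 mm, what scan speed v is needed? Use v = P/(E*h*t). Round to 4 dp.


v = 326 / (141.9*0.133*0.036) = 479.823 mm/s


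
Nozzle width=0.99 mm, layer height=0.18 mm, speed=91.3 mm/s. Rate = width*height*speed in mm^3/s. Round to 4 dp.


Rate = 0.99 * 0.18 * 91.3 = 16.2697 mm^3/s


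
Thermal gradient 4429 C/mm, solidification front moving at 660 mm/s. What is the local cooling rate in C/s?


CR = 4429 * 660 = 2923140 C/s


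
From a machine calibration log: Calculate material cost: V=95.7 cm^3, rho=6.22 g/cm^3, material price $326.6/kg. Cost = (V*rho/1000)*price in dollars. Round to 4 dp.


Mass = 95.7*6.22/1000 = 0.595254 kg
Cost = 0.595254 * 326.6 = 194.41 $


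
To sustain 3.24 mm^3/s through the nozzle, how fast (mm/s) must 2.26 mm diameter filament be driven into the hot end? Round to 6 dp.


A = pi*(2.26/2)^2 = 4.0115
v = 3.24 / 4.0115 = 0.807678 mm/s


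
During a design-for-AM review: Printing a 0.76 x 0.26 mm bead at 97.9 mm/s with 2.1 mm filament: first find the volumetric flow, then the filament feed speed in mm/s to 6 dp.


Q = 0.76 * 0.26 * 97.9 = 19.34504 mm^3/s
A_fil = pi*(2.1/2)^2 = 3.4636059 mm^2
v_feed = 19.34504 / 3.4636059 = 5.585231 mm/s


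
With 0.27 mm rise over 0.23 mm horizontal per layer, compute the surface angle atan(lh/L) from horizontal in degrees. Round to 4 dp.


angle = atan(0.27/0.23) = 49.5739 degrees


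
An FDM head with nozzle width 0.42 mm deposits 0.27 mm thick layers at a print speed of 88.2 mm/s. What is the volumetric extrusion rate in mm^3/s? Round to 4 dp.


Rate = 0.42 * 0.27 * 88.2 = 10.0019 mm^3/s


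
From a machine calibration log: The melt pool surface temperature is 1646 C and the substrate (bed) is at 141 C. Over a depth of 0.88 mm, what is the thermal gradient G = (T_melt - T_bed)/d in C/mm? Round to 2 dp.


G = (1646-141)/0.88 = 1710.23 C/mm


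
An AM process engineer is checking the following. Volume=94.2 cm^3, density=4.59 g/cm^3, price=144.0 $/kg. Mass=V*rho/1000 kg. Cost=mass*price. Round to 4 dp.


Mass = 94.2*4.59/1000 = 0.432378 kg
Cost = 0.432378 * 144.0 = 62.2624 $


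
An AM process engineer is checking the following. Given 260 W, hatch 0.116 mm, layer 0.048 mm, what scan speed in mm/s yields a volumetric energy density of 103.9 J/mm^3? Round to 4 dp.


v = 260 / (103.9*0.116*0.048) = 449.4264 mm/s


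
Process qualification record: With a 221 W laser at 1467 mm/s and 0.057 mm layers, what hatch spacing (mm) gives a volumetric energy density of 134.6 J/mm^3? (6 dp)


h = 221 / (134.6*1467*0.057) = 0.019636 mm


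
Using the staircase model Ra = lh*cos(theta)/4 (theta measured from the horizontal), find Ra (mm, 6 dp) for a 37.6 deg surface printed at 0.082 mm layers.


Ra = 0.082 * cos(37.6) / 4 = 0.016242 mm


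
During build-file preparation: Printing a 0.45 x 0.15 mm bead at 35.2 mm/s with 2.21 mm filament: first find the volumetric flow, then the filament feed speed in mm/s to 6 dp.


Q = 0.45 * 0.15 * 35.2 = 2.376 mm^3/s
A_fil = pi*(2.21/2)^2 = 3.83596317 mm^2
v_feed = 2.376 / 3.83596317 = 0.619401 mm/s


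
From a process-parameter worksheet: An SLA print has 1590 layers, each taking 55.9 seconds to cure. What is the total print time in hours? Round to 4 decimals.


t = 1590 * 55.9 / 3600 = 24.6892 hrs


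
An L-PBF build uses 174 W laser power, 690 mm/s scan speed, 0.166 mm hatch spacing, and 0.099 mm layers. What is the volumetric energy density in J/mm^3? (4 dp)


E = 174 / (690*0.166*0.099) = 15.3446 J/mm^3


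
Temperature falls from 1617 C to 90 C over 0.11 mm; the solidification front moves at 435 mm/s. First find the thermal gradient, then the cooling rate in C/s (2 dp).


G = (1617-90)/0.11 = 13881.81818182 C/mm
CR = 13881.81818182 * 435 = 6038590.91 C/s


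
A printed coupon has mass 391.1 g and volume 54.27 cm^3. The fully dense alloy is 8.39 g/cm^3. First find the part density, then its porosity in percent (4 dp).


rho_part = 391.1 / 54.27 = 7.20655979 g/cm^3
Porosity = (1 - 7.20655979/8.39)*100 = 14.1054 %


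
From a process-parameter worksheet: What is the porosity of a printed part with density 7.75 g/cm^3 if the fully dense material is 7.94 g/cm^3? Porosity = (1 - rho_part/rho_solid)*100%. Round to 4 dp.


Porosity = (1-7.75/7.94)*100 = 2.3929 %


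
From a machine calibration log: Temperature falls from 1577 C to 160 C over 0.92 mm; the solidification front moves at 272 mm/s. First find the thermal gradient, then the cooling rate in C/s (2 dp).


G = (1577-160)/0.92 = 1540.2173913 C/mm
CR = 1540.2173913 * 272 = 418939.13 C/s


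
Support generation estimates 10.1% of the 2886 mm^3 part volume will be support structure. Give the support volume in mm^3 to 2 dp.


V_support = 2886 * 0.101 = 291.49 mm^3


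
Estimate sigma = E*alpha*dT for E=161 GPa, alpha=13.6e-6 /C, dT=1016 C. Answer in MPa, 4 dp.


sigma = 161*1000 * 13.6e-6 * 1016 = 2224.6336 MPa


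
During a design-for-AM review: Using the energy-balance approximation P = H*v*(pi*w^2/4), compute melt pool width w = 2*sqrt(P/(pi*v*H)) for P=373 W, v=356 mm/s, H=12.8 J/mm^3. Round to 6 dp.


w = 2*sqrt(373/(pi*356*12.8)) = 0.322834 mm


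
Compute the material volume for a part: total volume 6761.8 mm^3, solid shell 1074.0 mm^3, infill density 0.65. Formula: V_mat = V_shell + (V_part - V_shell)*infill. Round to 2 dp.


V_infill = (6761.8 - 1074.0) * 0.65 = 3697.07
V_total = 1074.0 + 3697.07 = 4771.07 mm^3


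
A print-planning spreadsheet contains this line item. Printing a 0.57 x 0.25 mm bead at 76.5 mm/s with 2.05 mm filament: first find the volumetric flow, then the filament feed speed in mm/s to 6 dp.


Q = 0.57 * 0.25 * 76.5 = 10.90125 mm^3/s
A_fil = pi*(2.05/2)^2 = 3.30063578 mm^2
v_feed = 10.90125 / 3.30063578 = 3.302773 mm/s


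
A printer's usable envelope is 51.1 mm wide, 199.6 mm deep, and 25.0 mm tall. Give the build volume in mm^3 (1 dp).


V = 51.1 * 199.6 * 25.0 = 254989.0 mm^3


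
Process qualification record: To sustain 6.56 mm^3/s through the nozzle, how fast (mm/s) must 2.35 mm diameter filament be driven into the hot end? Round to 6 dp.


A = pi*(2.35/2)^2 = 4.337361
v = 6.56 / 4.337361 = 1.51244 mm/s


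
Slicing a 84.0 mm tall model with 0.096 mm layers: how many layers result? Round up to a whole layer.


Layers = ceil(84.0/0.096) = 875


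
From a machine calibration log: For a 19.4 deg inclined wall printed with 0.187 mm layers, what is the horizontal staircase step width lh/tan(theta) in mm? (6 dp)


step = 0.187 / tan(19.4) = 0.531015 mm


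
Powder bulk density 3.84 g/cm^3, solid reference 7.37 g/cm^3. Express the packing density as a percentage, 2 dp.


Packing = (3.84/7.37)*100 = 52.1 %


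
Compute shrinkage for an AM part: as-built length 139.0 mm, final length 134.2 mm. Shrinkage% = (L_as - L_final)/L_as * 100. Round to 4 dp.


Shrinkage = ((139.0-134.2)/139.0)*100 = 3.4532 %


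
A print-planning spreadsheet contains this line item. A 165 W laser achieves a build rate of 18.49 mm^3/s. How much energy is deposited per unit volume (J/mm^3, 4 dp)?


SE = 165 / 18.49 = 8.9237 J/mm^3


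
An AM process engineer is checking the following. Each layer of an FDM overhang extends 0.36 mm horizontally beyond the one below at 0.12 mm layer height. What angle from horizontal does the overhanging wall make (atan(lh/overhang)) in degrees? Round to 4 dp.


angle = atan(0.12/0.36) = 18.4349 degrees


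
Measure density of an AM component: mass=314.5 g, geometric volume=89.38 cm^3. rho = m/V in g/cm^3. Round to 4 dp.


rho = 314.5 / 89.38 = 3.5187 g/cm^3


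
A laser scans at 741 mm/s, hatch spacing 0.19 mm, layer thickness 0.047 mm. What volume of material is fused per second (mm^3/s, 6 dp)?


Rate = 741 * 0.19 * 0.047 = 6.61713 mm^3/s


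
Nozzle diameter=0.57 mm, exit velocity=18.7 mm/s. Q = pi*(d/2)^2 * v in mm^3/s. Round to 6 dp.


A = pi*(0.57/2)^2 = 0.25517586 mm^2
Q = 0.25517586 * 18.7 = 4.771789 mm^3/s


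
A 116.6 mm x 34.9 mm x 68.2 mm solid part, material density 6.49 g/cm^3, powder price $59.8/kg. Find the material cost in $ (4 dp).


V = 116.6 * 34.9 * 68.2 = 277528.988 mm^3 = 277.528988 cm^3
Mass = 277.528988 * 6.49 / 1000 = 1.80116313 kg
Cost = 1.80116313 * 59.8 = 107.7096 $


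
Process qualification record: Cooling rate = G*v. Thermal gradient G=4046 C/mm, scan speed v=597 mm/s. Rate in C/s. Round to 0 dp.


CR = 4046 * 597 = 2415462 C/s


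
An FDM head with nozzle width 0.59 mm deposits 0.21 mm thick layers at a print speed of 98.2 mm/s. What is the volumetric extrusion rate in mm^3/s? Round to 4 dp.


Rate = 0.59 * 0.21 * 98.2 = 12.167 mm^3/s


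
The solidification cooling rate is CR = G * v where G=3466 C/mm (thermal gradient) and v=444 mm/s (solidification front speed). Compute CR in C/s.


CR = 3466 * 444 = 1538904 C/s


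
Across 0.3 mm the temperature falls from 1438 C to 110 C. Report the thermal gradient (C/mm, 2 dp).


G = (1438-110)/0.3 = 4426.67 C/mm


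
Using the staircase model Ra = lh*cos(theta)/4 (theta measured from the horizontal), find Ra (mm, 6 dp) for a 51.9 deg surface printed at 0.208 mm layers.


Ra = 0.208 * cos(51.9) / 4 = 0.032086 mm


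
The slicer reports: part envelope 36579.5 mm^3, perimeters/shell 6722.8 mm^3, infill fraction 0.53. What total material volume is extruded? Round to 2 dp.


V_infill = (36579.5 - 6722.8) * 0.53 = 15824.05
V_total = 6722.8 + 15824.05 = 22546.85 mm^3


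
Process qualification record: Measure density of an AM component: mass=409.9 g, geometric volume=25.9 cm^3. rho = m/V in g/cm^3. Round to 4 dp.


rho = 409.9 / 25.9 = 15.8263 g/cm^3


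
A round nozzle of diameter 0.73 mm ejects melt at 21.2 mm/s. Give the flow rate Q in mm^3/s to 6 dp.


A = pi*(0.73/2)^2 = 0.41853868 mm^2
Q = 0.41853868 * 21.2 = 8.87302 mm^3/s


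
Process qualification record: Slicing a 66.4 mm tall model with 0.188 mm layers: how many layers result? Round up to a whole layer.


Layers = ceil(66.4/0.188) = 354


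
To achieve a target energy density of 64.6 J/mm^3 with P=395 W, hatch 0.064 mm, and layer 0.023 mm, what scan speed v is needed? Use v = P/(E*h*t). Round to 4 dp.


v = 395 / (64.6*0.064*0.023) = 4153.907 mm/s


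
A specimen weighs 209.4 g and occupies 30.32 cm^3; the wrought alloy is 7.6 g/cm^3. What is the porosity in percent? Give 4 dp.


rho_part = 209.4 / 30.32 = 6.90633245 g/cm^3
Porosity = (1 - 6.90633245/7.6)*100 = 9.1272 %


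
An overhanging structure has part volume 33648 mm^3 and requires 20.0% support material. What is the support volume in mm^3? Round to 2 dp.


V_support = 33648 * 0.2 = 6729.6 mm^3


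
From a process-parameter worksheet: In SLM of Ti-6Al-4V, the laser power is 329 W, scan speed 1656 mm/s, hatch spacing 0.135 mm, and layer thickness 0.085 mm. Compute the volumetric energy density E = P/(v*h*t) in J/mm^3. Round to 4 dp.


E = 329 / (1656*0.135*0.085) = 17.3134 J/mm^3


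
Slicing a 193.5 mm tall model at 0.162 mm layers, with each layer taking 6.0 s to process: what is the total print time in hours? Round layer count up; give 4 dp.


Layers = ceil(193.5/0.162) = 1195
t = 1195 * 6.0 / 3600 = 1.9917 hrs


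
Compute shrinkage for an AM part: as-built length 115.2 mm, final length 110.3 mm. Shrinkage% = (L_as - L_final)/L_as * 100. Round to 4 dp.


Shrinkage = ((115.2-110.3)/115.2)*100 = 4.2535 %


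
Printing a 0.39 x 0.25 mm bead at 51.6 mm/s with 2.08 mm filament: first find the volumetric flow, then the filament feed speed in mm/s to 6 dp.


Q = 0.39 * 0.25 * 51.6 = 5.031 mm^3/s
A_fil = pi*(2.08/2)^2 = 3.39794661 mm^2
v_feed = 5.031 / 3.39794661 = 1.4806 mm/s


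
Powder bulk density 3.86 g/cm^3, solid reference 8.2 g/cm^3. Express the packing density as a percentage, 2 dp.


Packing = (3.86/8.2)*100 = 47.07 %


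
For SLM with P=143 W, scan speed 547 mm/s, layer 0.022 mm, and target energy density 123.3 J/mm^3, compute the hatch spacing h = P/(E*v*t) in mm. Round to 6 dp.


h = 143 / (123.3*547*0.022) = 0.096375 mm


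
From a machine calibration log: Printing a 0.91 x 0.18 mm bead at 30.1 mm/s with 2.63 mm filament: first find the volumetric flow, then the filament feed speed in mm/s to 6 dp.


Q = 0.91 * 0.18 * 30.1 = 4.93038 mm^3/s
A_fil = pi*(2.63/2)^2 = 5.43252056 mm^2
v_feed = 4.93038 / 5.43252056 = 0.907568 mm/s


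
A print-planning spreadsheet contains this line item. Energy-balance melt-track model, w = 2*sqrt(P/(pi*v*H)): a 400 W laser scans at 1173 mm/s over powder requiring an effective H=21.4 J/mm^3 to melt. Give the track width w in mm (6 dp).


w = 2*sqrt(400/(pi*1173*21.4)) = 0.142439 mm


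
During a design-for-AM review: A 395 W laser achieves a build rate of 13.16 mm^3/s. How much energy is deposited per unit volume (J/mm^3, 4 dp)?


SE = 395 / 13.16 = 30.0152 J/mm^3


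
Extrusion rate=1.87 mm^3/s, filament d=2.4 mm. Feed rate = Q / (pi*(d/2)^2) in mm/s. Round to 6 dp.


A = pi*(2.4/2)^2 = 4.523893
v = 1.87 / 4.523893 = 0.413361 mm/s


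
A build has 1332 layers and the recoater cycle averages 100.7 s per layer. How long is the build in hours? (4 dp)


t = 1332 * 100.7 / 3600 = 37.259 hrs


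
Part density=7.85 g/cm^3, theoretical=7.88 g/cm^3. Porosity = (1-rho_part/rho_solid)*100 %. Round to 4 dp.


Porosity = (1-7.85/7.88)*100 = 0.3807 %


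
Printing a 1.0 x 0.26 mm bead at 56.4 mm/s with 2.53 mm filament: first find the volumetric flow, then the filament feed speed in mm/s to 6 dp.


Q = 1.0 * 0.26 * 56.4 = 14.664 mm^3/s
A_fil = pi*(2.53/2)^2 = 5.0272551 mm^2
v_feed = 14.664 / 5.0272551 = 2.9169 mm/s


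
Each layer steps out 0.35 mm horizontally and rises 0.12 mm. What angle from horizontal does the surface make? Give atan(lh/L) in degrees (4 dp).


angle = atan(0.12/0.35) = 18.9246 degrees


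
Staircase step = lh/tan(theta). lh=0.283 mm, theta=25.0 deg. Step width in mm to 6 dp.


step = 0.283 / tan(25.0) = 0.606895 mm


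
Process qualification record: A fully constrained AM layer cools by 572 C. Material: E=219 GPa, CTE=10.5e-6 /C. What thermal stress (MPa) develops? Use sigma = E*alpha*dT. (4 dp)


sigma = 219*1000 * 10.5e-6 * 572 = 1315.314 MPa


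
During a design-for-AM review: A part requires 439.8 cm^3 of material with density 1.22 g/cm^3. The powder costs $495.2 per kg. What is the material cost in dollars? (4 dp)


Mass = 439.8*1.22/1000 = 0.536556 kg
Cost = 0.536556 * 495.2 = 265.7025 $


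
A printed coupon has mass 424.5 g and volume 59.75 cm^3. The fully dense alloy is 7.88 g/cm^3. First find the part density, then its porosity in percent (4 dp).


rho_part = 424.5 / 59.75 = 7.10460251 g/cm^3
Porosity = (1 - 7.10460251/7.88)*100 = 9.8401 %


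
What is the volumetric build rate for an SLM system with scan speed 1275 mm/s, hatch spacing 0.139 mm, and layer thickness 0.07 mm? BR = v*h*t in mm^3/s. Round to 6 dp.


Rate = 1275 * 0.139 * 0.07 = 12.40575 mm^3/s


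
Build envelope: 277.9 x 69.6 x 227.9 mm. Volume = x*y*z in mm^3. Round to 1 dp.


V = 277.9 * 69.6 * 227.9 = 4408005.3 mm^3


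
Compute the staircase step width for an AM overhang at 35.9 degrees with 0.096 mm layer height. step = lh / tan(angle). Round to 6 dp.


step = 0.096 / tan(35.9) = 0.132619 mm


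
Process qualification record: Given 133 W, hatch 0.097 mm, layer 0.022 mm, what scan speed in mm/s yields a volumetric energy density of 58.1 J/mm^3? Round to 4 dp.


v = 133 / (58.1*0.097*0.022) = 1072.7069 mm/s


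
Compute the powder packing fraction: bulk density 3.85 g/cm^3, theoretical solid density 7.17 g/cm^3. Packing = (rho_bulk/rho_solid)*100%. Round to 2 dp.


Packing = (3.85/7.17)*100 = 53.7 %


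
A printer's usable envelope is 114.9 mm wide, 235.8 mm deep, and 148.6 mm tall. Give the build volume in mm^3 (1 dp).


V = 114.9 * 235.8 * 148.6 = 4026082.2 mm^3


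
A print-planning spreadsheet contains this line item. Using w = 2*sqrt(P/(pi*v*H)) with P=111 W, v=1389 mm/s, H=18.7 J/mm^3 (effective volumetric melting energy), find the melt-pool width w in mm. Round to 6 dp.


w = 2*sqrt(111/(pi*1389*18.7)) = 0.073764 mm


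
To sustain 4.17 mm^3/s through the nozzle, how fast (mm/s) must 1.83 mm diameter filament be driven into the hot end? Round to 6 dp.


A = pi*(1.83/2)^2 = 2.63022
v = 4.17 / 2.63022 = 1.585419 mm/s


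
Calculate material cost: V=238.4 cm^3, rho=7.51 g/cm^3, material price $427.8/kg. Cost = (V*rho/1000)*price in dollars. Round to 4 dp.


Mass = 238.4*7.51/1000 = 1.790384 kg
Cost = 1.790384 * 427.8 = 765.9263 $


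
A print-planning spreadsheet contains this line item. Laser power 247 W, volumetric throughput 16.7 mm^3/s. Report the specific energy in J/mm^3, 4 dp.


SE = 247 / 16.7 = 14.7904 J/mm^3


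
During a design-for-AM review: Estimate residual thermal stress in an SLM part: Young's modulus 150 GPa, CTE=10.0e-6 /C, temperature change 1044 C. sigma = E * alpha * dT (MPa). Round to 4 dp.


sigma = 150*1000 * 10.0e-6 * 1044 = 1566.0 MPa


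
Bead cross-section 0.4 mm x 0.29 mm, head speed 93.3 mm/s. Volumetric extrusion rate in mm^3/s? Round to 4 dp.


Rate = 0.4 * 0.29 * 93.3 = 10.8228 mm^3/s


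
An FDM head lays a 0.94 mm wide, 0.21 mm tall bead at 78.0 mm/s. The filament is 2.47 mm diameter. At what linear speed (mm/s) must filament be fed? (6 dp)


Q = 0.94 * 0.21 * 78.0 = 15.3972 mm^3/s
A_fil = pi*(2.47/2)^2 = 4.79163566 mm^2
v_feed = 15.3972 / 4.79163566 = 3.213349 mm/s


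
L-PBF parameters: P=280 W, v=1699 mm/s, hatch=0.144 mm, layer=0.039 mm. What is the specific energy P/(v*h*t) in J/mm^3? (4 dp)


Build rate = 1699 * 0.144 * 0.039 = 9.541584 mm^3/s
SE = 280 / 9.541584 = 29.3452 J/mm^3


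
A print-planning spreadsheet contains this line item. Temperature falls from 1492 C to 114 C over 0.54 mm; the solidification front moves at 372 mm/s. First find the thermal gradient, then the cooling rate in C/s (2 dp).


G = (1492-114)/0.54 = 2551.85185185 C/mm
CR = 2551.85185185 * 372 = 949288.89 C/s


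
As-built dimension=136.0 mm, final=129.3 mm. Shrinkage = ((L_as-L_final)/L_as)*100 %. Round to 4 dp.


Shrinkage = ((136.0-129.3)/136.0)*100 = 4.9265 %


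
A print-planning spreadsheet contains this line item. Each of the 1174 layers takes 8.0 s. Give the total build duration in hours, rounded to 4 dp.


t = 1174 * 8.0 / 3600 = 2.6089 hrs


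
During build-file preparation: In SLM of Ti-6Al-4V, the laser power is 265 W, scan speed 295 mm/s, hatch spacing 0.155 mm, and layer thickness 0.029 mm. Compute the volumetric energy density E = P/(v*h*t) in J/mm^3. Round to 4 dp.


E = 265 / (295*0.155*0.029) = 199.8454 J/mm^3


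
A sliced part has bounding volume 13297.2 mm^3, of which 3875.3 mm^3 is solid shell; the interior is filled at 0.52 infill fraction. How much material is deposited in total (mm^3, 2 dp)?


V_infill = (13297.2 - 3875.3) * 0.52 = 4899.39
V_total = 3875.3 + 4899.39 = 8774.69 mm^3


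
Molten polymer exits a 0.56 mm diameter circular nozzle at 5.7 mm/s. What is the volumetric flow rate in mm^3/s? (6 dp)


A = pi*(0.56/2)^2 = 0.24630086 mm^2
Q = 0.24630086 * 5.7 = 1.403915 mm^3/s


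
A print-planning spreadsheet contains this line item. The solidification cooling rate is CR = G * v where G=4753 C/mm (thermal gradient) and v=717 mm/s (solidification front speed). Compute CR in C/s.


CR = 4753 * 717 = 3407901 C/s


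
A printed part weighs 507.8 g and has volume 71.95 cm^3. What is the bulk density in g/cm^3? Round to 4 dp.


rho = 507.8 / 71.95 = 7.0577 g/cm^3


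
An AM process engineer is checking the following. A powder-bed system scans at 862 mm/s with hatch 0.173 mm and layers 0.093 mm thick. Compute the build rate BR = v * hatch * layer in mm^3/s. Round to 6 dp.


Rate = 862 * 0.173 * 0.093 = 13.868718 mm^3/s


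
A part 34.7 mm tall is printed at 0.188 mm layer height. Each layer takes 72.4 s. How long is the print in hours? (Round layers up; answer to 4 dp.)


Layers = ceil(34.7/0.188) = 185
t = 185 * 72.4 / 3600 = 3.7206 hrs


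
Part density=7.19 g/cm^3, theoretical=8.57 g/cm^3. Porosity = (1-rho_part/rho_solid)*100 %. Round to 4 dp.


Porosity = (1-7.19/8.57)*100 = 16.1027 %


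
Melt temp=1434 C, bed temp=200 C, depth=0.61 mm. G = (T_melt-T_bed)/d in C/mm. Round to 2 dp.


G = (1434-200)/0.61 = 2022.95 C/mm


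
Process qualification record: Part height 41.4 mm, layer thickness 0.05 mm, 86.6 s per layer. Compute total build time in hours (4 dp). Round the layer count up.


Layers = ceil(41.4/0.05) = 828
t = 828 * 86.6 / 3600 = 19.918 hrs


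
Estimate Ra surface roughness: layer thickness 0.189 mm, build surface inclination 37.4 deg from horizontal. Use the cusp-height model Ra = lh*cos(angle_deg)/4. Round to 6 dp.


Ra = 0.189 * cos(37.4) / 4 = 0.037536 mm


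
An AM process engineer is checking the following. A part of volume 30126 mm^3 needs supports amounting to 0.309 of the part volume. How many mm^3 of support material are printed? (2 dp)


V_support = 30126 * 0.309 = 9308.93 mm^3


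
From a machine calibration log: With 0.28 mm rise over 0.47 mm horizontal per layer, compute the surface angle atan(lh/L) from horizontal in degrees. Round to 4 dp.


angle = atan(0.28/0.47) = 30.7841 degrees


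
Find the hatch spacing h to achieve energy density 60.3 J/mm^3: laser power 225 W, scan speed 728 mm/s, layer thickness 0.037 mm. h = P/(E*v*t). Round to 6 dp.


h = 225 / (60.3*728*0.037) = 0.138526 mm


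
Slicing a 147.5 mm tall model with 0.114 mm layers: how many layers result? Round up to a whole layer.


Layers = ceil(147.5/0.114) = 1294


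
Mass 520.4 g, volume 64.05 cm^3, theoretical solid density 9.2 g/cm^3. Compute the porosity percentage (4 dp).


rho_part = 520.4 / 64.05 = 8.12490242 g/cm^3
Porosity = (1 - 8.12490242/9.2)*100 = 11.6858 %


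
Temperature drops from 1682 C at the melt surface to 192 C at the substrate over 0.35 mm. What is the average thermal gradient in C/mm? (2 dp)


G = (1682-192)/0.35 = 4257.14 C/mm


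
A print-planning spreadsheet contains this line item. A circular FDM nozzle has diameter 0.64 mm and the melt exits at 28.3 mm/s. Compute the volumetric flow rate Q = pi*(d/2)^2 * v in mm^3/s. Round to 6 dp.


A = pi*(0.64/2)^2 = 0.32169909 mm^2
Q = 0.32169909 * 28.3 = 9.104084 mm^3/s


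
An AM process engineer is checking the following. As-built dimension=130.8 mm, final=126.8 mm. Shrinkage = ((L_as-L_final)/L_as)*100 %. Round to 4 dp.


Shrinkage = ((130.8-126.8)/130.8)*100 = 3.0581 %


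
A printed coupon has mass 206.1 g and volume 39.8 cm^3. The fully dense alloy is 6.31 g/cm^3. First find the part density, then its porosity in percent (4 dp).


rho_part = 206.1 / 39.8 = 5.17839196 g/cm^3
Porosity = (1 - 5.17839196/6.31)*100 = 17.9336 %


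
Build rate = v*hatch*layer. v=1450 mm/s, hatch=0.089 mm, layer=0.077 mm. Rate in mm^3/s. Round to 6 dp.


Rate = 1450 * 0.089 * 0.077 = 9.93685 mm^3/s


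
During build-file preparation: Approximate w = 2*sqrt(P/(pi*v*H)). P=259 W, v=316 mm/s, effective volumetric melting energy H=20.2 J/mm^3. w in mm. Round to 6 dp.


w = 2*sqrt(259/(pi*316*20.2)) = 0.227293 mm


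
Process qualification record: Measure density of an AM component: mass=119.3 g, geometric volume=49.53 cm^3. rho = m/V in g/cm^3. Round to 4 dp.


rho = 119.3 / 49.53 = 2.4086 g/cm^3


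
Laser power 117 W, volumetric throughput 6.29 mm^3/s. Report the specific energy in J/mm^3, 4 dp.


SE = 117 / 6.29 = 18.601 J/mm^3


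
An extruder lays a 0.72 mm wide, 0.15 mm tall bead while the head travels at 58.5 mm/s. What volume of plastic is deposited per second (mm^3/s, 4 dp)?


Rate = 0.72 * 0.15 * 58.5 = 6.318 mm^3/s


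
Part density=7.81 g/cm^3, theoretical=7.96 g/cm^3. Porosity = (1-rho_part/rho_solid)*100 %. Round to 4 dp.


Porosity = (1-7.81/7.96)*100 = 1.8844 %


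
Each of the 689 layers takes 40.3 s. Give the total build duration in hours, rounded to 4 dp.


t = 689 * 40.3 / 3600 = 7.713 hrs


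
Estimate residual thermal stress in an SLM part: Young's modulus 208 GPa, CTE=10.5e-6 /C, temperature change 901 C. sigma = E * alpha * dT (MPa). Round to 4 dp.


sigma = 208*1000 * 10.5e-6 * 901 = 1967.784 MPa


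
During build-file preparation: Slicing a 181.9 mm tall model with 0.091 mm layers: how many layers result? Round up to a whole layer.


Layers = ceil(181.9/0.091) = 1999


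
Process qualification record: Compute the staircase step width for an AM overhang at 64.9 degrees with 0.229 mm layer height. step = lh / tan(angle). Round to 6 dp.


step = 0.229 / tan(64.9) = 0.107271 mm


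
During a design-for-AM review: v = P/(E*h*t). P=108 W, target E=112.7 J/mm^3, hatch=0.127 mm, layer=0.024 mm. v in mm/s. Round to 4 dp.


v = 108 / (112.7*0.127*0.024) = 314.4017 mm/s


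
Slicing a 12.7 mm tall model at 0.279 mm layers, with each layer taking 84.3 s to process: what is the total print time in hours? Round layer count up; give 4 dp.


Layers = ceil(12.7/0.279) = 46
t = 46 * 84.3 / 3600 = 1.0772 hrs


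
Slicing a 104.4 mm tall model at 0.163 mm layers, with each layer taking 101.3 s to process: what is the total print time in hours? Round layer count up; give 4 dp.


Layers = ceil(104.4/0.163) = 641
t = 641 * 101.3 / 3600 = 18.037 hrs


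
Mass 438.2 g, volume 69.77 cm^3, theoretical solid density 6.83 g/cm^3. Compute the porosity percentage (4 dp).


rho_part = 438.2 / 69.77 = 6.28063638 g/cm^3
Porosity = (1 - 6.28063638/6.83)*100 = 8.0434 %


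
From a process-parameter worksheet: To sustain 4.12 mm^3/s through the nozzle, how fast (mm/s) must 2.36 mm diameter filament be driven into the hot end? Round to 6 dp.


A = pi*(2.36/2)^2 = 4.374354
v = 4.12 / 4.374354 = 0.941853 mm/s


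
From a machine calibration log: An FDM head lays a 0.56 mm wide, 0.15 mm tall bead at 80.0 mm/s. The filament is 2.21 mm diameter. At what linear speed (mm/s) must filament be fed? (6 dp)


Q = 0.56 * 0.15 * 80.0 = 6.72 mm^3/s
A_fil = pi*(2.21/2)^2 = 3.83596317 mm^2
v_feed = 6.72 / 3.83596317 = 1.751842 mm/s


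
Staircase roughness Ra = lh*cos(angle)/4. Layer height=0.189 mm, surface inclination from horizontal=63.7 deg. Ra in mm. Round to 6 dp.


Ra = 0.189 * cos(63.7) / 4 = 0.020935 mm


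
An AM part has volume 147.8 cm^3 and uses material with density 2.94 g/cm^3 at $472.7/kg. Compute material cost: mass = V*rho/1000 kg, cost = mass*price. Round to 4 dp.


Mass = 147.8*2.94/1000 = 0.434532 kg
Cost = 0.434532 * 472.7 = 205.4033 $


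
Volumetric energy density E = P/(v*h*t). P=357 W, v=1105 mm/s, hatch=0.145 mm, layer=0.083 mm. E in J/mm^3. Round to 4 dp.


E = 357 / (1105*0.145*0.083) = 26.8448 J/mm^3


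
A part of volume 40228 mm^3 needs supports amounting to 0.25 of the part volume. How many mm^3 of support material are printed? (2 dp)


V_support = 40228 * 0.25 = 10057.0 mm^3


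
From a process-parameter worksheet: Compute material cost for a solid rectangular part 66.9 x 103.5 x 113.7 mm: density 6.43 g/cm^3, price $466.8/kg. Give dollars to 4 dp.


V = 66.9 * 103.5 * 113.7 = 787275.855 mm^3 = 787.275855 cm^3
Mass = 787.275855 * 6.43 / 1000 = 5.06218375 kg
Cost = 5.06218375 * 466.8 = 2363.0274 $


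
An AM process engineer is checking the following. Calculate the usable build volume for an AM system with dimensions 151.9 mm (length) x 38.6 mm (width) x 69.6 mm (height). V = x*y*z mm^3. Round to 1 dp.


V = 151.9 * 38.6 * 69.6 = 408088.5 mm^3


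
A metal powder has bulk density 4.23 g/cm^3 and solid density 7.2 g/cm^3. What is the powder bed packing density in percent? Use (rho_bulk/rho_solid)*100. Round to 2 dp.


Packing = (4.23/7.2)*100 = 58.75 %


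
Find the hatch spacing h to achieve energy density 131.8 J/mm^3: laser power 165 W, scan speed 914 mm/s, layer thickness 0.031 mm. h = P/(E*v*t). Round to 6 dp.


h = 165 / (131.8*914*0.031) = 0.044184 mm


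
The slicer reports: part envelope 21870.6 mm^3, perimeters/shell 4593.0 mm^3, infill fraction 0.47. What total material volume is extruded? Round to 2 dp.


V_infill = (21870.6 - 4593.0) * 0.47 = 8120.47
V_total = 4593.0 + 8120.47 = 12713.47 mm^3


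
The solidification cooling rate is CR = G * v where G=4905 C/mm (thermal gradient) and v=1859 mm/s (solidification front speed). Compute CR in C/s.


CR = 4905 * 1859 = 9118395 C/s


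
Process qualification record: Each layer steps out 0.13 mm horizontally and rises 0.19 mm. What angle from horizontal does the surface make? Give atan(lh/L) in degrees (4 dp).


angle = atan(0.19/0.13) = 55.6197 degrees


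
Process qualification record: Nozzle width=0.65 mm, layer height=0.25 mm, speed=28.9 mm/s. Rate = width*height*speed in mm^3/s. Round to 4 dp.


Rate = 0.65 * 0.25 * 28.9 = 4.6963 mm^3/s


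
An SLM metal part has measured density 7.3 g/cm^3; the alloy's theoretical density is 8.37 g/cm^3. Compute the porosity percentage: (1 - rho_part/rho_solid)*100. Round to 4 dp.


Porosity = (1-7.3/8.37)*100 = 12.7838 %


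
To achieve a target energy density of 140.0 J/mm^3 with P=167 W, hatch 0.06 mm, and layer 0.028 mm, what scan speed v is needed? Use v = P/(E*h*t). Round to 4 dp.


v = 167 / (140.0*0.06*0.028) = 710.034 mm/s


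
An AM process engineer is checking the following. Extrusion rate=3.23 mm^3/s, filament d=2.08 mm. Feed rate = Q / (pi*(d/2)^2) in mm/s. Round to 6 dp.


A = pi*(2.08/2)^2 = 3.397947
v = 3.23 / 3.397947 = 0.950574 mm/s


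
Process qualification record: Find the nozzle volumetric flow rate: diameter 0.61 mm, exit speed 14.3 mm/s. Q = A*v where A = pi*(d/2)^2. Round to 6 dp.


A = pi*(0.61/2)^2 = 0.29224666 mm^2
Q = 0.29224666 * 14.3 = 4.179127 mm^3/s


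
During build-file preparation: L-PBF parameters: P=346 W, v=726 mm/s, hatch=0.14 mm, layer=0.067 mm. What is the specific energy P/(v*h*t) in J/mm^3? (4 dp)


Build rate = 726 * 0.14 * 0.067 = 6.80988 mm^3/s
SE = 346 / 6.80988 = 50.8085 J/mm^3


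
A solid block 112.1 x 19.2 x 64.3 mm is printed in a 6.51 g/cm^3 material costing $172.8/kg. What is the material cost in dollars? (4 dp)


V = 112.1 * 19.2 * 64.3 = 138394.176 mm^3 = 138.394176 cm^3
Mass = 138.394176 * 6.51 / 1000 = 0.90094609 kg
Cost = 0.90094609 * 172.8 = 155.6835 $


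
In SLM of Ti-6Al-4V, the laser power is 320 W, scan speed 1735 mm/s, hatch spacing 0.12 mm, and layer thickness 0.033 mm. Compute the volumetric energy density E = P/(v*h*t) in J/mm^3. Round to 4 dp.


E = 320 / (1735*0.12*0.033) = 46.5753 J/mm^3


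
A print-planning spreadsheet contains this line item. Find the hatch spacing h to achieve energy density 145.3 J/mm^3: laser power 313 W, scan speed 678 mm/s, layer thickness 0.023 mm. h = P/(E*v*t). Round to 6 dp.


h = 313 / (145.3*678*0.023) = 0.138141 mm


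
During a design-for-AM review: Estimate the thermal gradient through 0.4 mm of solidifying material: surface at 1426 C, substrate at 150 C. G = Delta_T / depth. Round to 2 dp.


G = (1426-150)/0.4 = 3190.0 C/mm


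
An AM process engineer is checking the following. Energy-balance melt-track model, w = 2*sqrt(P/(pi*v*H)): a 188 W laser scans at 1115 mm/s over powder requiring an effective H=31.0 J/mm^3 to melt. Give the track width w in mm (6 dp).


w = 2*sqrt(188/(pi*1115*31.0)) = 0.083218 mm


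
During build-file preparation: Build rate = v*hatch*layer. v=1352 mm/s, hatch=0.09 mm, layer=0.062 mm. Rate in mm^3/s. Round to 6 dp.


Rate = 1352 * 0.09 * 0.062 = 7.54416 mm^3/s


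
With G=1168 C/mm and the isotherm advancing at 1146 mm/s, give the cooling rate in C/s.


CR = 1168 * 1146 = 1338528 C/s
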